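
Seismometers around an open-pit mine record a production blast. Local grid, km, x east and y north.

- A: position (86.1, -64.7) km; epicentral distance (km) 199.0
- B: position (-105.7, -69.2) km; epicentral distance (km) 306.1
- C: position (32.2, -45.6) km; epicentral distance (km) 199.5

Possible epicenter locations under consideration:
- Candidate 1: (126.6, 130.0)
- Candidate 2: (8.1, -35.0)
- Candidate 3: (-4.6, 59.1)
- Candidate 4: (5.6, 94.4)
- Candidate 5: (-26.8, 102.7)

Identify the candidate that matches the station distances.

For each candidate, compare |candidate − station| to the reported distance:
Candidate 1: residuals A 0.1, B 0.1, C 0.1 → max 0.1 km
Candidate 2: residuals A 115.5, B 187.3, C 173.2 → max 187.3 km
Candidate 3: residuals A 45.5, B 142.8, C 88.5 → max 142.8 km
Candidate 4: residuals A 20.7, B 108.2, C 57.0 → max 108.2 km
Candidate 5: residuals A 2.9, B 117.0, C 39.9 → max 117.0 km
Only Candidate 1 has all residuals ≈ 0.

Candidate 1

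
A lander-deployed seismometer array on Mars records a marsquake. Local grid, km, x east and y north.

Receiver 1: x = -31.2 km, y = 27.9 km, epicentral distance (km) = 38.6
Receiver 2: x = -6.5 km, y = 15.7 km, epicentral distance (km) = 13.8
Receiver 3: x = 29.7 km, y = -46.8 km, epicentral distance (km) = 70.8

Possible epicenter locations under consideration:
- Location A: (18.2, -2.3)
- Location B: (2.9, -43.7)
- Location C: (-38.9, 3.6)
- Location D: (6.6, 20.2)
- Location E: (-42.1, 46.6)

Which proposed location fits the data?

Location D

For each candidate, compare |candidate − station| to the reported distance:
Location A: residuals Receiver 1 19.3, Receiver 2 16.8, Receiver 3 24.8 → max 24.8 km
Location B: residuals Receiver 1 40.7, Receiver 2 46.3, Receiver 3 43.8 → max 46.3 km
Location C: residuals Receiver 1 13.1, Receiver 2 20.8, Receiver 3 14.3 → max 20.8 km
Location D: residuals Receiver 1 0.0, Receiver 2 0.1, Receiver 3 0.1 → max 0.1 km
Location E: residuals Receiver 1 17.0, Receiver 2 33.3, Receiver 3 47.0 → max 47.0 km
Only Location D has all residuals ≈ 0.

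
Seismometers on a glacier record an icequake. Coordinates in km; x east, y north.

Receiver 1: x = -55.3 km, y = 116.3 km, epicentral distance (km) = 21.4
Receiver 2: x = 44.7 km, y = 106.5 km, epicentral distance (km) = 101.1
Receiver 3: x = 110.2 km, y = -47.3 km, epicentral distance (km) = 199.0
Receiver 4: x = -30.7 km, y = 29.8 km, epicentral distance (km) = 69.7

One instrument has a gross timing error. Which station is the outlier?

Solve using three stations at a time. Using Receiver 1, Receiver 2, Receiver 4 (subtract circle equations pairwise → linear system) gives (x, y) ≈ (-55.7, 94.9).
Distances from that point to each station vs reported:
  Receiver 1: calculated 21.4 vs reported 21.4 → residual 0.0 km
  Receiver 2: calculated 101.1 vs reported 101.1 → residual 0.0 km
  Receiver 3: calculated 218.5 vs reported 199.0 → residual 19.5 km
  Receiver 4: calculated 69.7 vs reported 69.7 → residual 0.0 km
Receiver 1, Receiver 2, Receiver 4 are mutually consistent (residuals ≈ 0); Receiver 3 is off by 19.5 km.

Receiver 3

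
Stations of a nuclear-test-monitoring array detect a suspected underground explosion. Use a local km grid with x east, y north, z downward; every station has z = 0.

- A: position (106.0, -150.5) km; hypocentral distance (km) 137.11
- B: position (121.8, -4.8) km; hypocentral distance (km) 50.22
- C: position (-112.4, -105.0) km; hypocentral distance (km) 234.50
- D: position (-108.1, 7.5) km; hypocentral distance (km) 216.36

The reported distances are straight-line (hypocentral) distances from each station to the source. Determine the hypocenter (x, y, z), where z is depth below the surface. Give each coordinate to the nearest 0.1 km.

x ≈ 102.0 km, y ≈ -20.5 km, depth ≈ 43.4 km

Each station gives a sphere (x−x_i)² + (y−y_i)² + z² = d_i² (stations at z=0).
Subtracting the A sphere from B and C: z² cancels, leaving linear equations in x and y:
31.6 x + 291.4 y = -2750.87
-436.8 x + 91.0 y = -46418.59
Solving: x ≈ 101.999, y ≈ -20.501 km (keep extra digits for the depth step; rounded: 102.0, -20.5).
Then from the A sphere: z² = 137.11² − (x − 106.0)² − (y + 150.5)² with x = 101.999, y = -20.501, so z ≈ 43.398 ≈ 43.4 km.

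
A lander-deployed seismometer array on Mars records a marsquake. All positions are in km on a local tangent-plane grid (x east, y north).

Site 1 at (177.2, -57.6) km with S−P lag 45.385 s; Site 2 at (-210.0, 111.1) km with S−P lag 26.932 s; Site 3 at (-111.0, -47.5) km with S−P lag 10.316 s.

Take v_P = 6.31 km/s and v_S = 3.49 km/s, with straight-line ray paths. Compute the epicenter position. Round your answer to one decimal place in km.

-175.1 km east, -96.3 km north

Distance from S−P lag: d = Δt · v_P v_S / (v_P − v_S) = Δt · (6.31·3.49)/(6.31−3.49) ≈ 7.8092·Δt.
So d_Site 1 = 354.42, d_Site 2 = 210.32, d_Site 3 = 80.56 km.
Circle about each station: (x − 177.2)² + (y + 57.6)² = 354.42²; (x + 210.0)² + (y − 111.1)² = 210.32²; (x + 111.0)² + (y + 47.5)² = 80.56².
Subtracting pairs of circle equations eliminates x²+y² and gives linear equations (the radical axes):
-774.4 x + 337.4 y = 103104.64
-576.4 x + 20.2 y = 98983.27
Solving the 2×2 system: x ≈ -175.1, y ≈ -96.3 km.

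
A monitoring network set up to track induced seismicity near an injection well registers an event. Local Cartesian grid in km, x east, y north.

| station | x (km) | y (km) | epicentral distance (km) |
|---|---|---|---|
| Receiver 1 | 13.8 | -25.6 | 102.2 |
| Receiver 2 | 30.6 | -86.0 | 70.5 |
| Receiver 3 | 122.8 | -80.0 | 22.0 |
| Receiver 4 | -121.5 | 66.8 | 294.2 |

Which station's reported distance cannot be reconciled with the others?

Solve using three stations at a time. Using Receiver 1, Receiver 2, Receiver 3 (subtract circle equations pairwise → linear system) gives (x, y) ≈ (100.8, -79.3).
Distances from that point to each station vs reported:
  Receiver 1: calculated 102.2 vs reported 102.2 → residual 0.0 km
  Receiver 2: calculated 70.5 vs reported 70.5 → residual 0.0 km
  Receiver 3: calculated 22.0 vs reported 22.0 → residual 0.0 km
  Receiver 4: calculated 266.0 vs reported 294.2 → residual 28.2 km
Receiver 1, Receiver 2, Receiver 3 are mutually consistent (residuals ≈ 0); Receiver 4 is off by 28.2 km.

Receiver 4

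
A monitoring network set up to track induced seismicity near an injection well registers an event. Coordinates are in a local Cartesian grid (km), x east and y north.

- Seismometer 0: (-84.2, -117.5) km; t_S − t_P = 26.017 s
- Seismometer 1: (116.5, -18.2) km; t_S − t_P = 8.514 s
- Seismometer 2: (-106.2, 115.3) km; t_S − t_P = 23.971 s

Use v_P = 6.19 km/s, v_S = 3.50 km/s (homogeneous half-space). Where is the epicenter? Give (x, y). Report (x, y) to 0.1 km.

Distance from S−P lag: d = Δt · v_P v_S / (v_P − v_S) = Δt · (6.19·3.50)/(6.19−3.50) ≈ 8.0539·Δt.
So d_Seismometer 0 = 209.54, d_Seismometer 1 = 68.57, d_Seismometer 2 = 193.06 km.
Circle about each station: (x + 84.2)² + (y + 117.5)² = 209.54²; (x − 116.5)² + (y + 18.2)² = 68.57²; (x + 106.2)² + (y − 115.3)² = 193.06².
Subtracting the Seismometer 0 equation from the Seismometer 1 and Seismometer 2 equations removes the quadratic terms:
401.4 x + 198.6 y = 32212.77
-44.0 x + 465.6 y = 10311.49
Solving the 2×2 system: x ≈ 66.2, y ≈ 28.4 km.
Check against Seismometer 0 (with the unrounded x, y): √((x + 84.2)²+(y + 117.5)²) = 209.54 ≈ 209.54 km. ✓

(66.2, 28.4)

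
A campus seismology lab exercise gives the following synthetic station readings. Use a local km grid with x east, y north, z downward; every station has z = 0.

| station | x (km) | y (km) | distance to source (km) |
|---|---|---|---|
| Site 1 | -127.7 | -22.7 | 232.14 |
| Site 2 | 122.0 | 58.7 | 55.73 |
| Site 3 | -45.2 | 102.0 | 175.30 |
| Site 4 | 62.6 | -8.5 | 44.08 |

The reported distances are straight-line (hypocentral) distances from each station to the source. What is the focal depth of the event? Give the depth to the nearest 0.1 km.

z ≈ 10.6 km

Each station gives a sphere (x−x_i)² + (y−y_i)² + z² = d_i² (stations at z=0).
Subtracting the Site 1 sphere from Site 2 and Site 3: z² cancels, leaving linear equations in x and y:
499.4 x + 162.8 y = 52290.26
165.0 x + 249.4 y = 18783.35
Solving: x ≈ 102.195, y ≈ 7.703 km (keep extra digits for the depth step; rounded: 102.2, 7.7).
Then from the Site 1 sphere: z² = 232.14² − (x + 127.7)² − (y + 22.7)² with x = 102.195, y = 7.703, so z ≈ 10.627 ≈ 10.6 km.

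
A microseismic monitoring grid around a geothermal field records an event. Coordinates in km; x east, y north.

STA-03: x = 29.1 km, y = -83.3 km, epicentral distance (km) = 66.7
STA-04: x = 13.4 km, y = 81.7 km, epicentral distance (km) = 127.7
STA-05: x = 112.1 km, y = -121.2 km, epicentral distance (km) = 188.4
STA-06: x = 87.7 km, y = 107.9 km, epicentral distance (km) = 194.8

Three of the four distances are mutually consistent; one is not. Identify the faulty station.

Solve using three stations at a time. Using STA-04, STA-05, STA-06 (subtract circle equations pairwise → linear system) gives (x, y) ≈ (-51.7, -28.2).
Distances from that point to each station vs reported:
  STA-03: calculated 97.8 vs reported 66.7 → residual 31.1 km
  STA-04: calculated 127.7 vs reported 127.7 → residual 0.0 km
  STA-05: calculated 188.4 vs reported 188.4 → residual 0.0 km
  STA-06: calculated 194.8 vs reported 194.8 → residual 0.0 km
STA-04, STA-05, STA-06 are mutually consistent (residuals ≈ 0); STA-03 is off by 31.1 km.

STA-03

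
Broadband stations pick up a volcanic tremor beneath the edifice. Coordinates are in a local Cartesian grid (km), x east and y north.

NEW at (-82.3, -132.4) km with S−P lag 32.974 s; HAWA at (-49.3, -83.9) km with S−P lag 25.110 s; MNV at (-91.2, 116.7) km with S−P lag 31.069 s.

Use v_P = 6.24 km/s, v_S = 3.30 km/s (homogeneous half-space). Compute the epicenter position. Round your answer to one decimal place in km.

98.9 km east, 10.8 km north

Distance from S−P lag: d = Δt · v_P v_S / (v_P − v_S) = Δt · (6.24·3.30)/(6.24−3.30) ≈ 7.0041·Δt.
So d_NEW = 230.95, d_HAWA = 175.87, d_MNV = 217.61 km.
Circle about each station: (x + 82.3)² + (y + 132.4)² = 230.95²; (x + 49.3)² + (y + 83.9)² = 175.87²; (x + 91.2)² + (y − 116.7)² = 217.61².
Subtracting the NEW equation from the HAWA and MNV equations removes the quadratic terms:
66.0 x + 97.0 y = 7574.30
-17.8 x + 498.2 y = 3617.07
Solving the 2×2 system: x ≈ 98.9, y ≈ 10.8 km.
Check against NEW (with the unrounded x, y): √((x + 82.3)²+(y + 132.4)²) = 230.95 ≈ 230.95 km. ✓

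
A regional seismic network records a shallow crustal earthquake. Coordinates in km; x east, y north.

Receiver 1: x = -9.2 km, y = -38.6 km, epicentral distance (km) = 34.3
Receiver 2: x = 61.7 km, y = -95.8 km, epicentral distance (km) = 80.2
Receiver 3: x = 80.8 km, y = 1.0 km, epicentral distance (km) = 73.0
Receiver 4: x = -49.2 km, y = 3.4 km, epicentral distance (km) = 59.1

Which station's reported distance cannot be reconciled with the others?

Receiver 2

Solve using three stations at a time. Using Receiver 1, Receiver 3, Receiver 4 (subtract circle equations pairwise → linear system) gives (x, y) ≈ (8.5, -9.2).
Distances from that point to each station vs reported:
  Receiver 1: calculated 34.3 vs reported 34.3 → residual 0.0 km
  Receiver 2: calculated 101.6 vs reported 80.2 → residual 21.4 km
  Receiver 3: calculated 73.0 vs reported 73.0 → residual 0.0 km
  Receiver 4: calculated 59.1 vs reported 59.1 → residual 0.0 km
Receiver 1, Receiver 3, Receiver 4 are mutually consistent (residuals ≈ 0); Receiver 2 is off by 21.4 km.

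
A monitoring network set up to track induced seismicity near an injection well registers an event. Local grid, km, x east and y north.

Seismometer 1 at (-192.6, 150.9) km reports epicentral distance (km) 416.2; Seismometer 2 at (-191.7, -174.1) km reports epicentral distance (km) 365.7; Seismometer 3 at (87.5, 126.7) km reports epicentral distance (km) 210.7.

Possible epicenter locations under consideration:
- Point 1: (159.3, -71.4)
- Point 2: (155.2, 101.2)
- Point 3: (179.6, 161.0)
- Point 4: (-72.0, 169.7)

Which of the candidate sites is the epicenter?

For each candidate, compare |candidate − station| to the reported distance:
Point 1: residuals Seismometer 1 0.0, Seismometer 2 0.0, Seismometer 3 0.0 → max 0.0 km
Point 2: residuals Seismometer 1 64.9, Seismometer 2 77.2, Seismometer 3 138.4 → max 138.4 km
Point 3: residuals Seismometer 1 43.9, Seismometer 2 134.5, Seismometer 3 112.4 → max 134.5 km
Point 4: residuals Seismometer 1 294.1, Seismometer 2 1.7, Seismometer 3 45.5 → max 294.1 km
Only Point 1 has all residuals ≈ 0.

Point 1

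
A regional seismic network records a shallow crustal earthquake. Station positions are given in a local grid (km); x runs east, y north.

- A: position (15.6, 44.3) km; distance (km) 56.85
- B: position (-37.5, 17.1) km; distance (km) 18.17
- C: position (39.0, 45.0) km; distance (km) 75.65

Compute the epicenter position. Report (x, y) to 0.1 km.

x ≈ -24.7 km, y ≈ 4.2 km

Circle about each station: (x − 15.6)² + (y − 44.3)² = 56.85²; (x + 37.5)² + (y − 17.1)² = 18.17²; (x − 39.0)² + (y − 45.0)² = 75.65².
Subtracting pairs of circle equations eliminates x²+y² and gives linear equations (the radical axes):
-106.2 x − 54.4 y = 2394.58
46.8 x + 1.4 y = -1150.85
Solving the 2×2 system: x ≈ -24.7, y ≈ 4.2 km.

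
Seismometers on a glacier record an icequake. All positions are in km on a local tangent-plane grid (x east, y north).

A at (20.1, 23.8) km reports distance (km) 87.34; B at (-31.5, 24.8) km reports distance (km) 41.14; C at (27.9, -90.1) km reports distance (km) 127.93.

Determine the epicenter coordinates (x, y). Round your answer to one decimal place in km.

Circle about each station: (x − 20.1)² + (y − 23.8)² = 87.34²; (x + 31.5)² + (y − 24.8)² = 41.14²; (x − 27.9)² + (y + 90.1)² = 127.93².
Subtracting the A equation from the B and C equations removes the quadratic terms:
-103.2 x + 2.0 y = 6572.62
15.6 x − 227.8 y = -811.84
Solving the 2×2 system: x ≈ -63.7, y ≈ -0.8 km.

-63.7 km east, -0.8 km north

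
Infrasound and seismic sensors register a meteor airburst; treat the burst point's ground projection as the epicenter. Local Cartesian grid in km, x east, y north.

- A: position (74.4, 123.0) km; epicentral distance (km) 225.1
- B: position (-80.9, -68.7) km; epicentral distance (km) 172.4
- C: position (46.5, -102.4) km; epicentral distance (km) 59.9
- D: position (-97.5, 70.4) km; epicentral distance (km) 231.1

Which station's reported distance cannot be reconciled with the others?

Solve using three stations at a time. Using B, C, D (subtract circle equations pairwise → linear system) gives (x, y) ≈ (91.4, -62.7).
Distances from that point to each station vs reported:
  A: calculated 186.5 vs reported 225.1 → residual 38.6 km
  B: calculated 172.4 vs reported 172.4 → residual 0.0 km
  C: calculated 59.9 vs reported 59.9 → residual 0.0 km
  D: calculated 231.1 vs reported 231.1 → residual 0.0 km
B, C, D are mutually consistent (residuals ≈ 0); A is off by 38.6 km.

A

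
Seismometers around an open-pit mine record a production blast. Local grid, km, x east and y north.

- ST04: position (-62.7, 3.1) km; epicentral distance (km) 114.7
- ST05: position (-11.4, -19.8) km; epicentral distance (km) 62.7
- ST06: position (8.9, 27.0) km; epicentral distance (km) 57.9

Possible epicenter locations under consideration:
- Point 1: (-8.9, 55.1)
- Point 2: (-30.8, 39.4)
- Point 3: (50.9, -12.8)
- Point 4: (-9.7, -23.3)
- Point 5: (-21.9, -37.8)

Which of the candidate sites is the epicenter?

For each candidate, compare |candidate − station| to the reported distance:
Point 1: residuals ST04 39.9, ST05 12.2, ST06 24.6 → max 39.9 km
Point 2: residuals ST04 66.4, ST05 0.4, ST06 16.3 → max 66.4 km
Point 3: residuals ST04 0.0, ST05 0.0, ST06 0.0 → max 0.0 km
Point 4: residuals ST04 55.5, ST05 58.8, ST06 4.3 → max 58.8 km
Point 5: residuals ST04 56.9, ST05 41.9, ST06 13.8 → max 56.9 km
Only Point 3 has all residuals ≈ 0.

Point 3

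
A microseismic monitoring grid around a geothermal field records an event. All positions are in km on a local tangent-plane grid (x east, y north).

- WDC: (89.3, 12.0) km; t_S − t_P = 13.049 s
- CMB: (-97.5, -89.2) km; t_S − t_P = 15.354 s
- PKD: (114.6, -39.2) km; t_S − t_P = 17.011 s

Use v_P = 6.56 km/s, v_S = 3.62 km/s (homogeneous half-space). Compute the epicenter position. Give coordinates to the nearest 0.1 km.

Distance from S−P lag: d = Δt · v_P v_S / (v_P − v_S) = Δt · (6.56·3.62)/(6.56−3.62) ≈ 8.0773·Δt.
So d_WDC = 105.40, d_CMB = 124.02, d_PKD = 137.40 km.
Circle about each station: (x − 89.3)² + (y − 12.0)² = 105.40²; (x + 97.5)² + (y + 89.2)² = 124.02²; (x − 114.6)² + (y + 39.2)² = 137.40².
Subtracting the WDC equation from the CMB and PKD equations removes the quadratic terms:
-373.6 x − 202.4 y = 5072.60
50.6 x − 102.4 y = -1218.29
Solving the 2×2 system: x ≈ -15.8, y ≈ 4.1 km.
Check against WDC (with the unrounded x, y): √((x − 89.3)²+(y − 12.0)²) = 105.39 ≈ 105.40 km. ✓

-15.8 km east, 4.1 km north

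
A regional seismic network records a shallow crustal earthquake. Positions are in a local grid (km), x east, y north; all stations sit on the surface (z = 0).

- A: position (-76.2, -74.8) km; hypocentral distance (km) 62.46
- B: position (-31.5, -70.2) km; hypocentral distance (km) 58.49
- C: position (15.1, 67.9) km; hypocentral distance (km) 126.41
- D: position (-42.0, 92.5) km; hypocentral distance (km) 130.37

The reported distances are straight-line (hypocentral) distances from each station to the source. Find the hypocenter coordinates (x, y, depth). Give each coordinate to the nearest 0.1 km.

Each station gives a sphere (x−x_i)² + (y−y_i)² + z² = d_i² (stations at z=0).
Subtracting the A sphere from B and C: z² cancels, leaving linear equations in x and y:
89.4 x + 9.2 y = -5001.02
182.6 x + 285.4 y = -18641.30
Solving: x ≈ -52.687, y ≈ -31.607 km (keep extra digits for the depth step; rounded: -52.7, -31.6).
Then from the A sphere: z² = 62.46² − (x + 76.2)² − (y + 74.8)² with x = -52.687, y = -31.607, so z ≈ 38.507 ≈ 38.5 km.

(-52.7, -31.6, 38.5)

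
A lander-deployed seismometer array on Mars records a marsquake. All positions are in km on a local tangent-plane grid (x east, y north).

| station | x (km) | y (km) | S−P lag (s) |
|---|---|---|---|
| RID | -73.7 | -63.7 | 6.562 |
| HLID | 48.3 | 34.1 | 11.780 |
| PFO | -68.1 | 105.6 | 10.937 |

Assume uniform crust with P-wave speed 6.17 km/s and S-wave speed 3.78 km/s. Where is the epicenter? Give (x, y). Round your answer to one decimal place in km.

Distance from S−P lag: d = Δt · v_P v_S / (v_P − v_S) = Δt · (6.17·3.78)/(6.17−3.78) ≈ 9.7584·Δt.
So d_RID = 64.03, d_HLID = 114.95, d_PFO = 106.73 km.
Circle about each station: (x + 73.7)² + (y + 63.7)² = 64.03²; (x − 48.3)² + (y − 34.1)² = 114.95²; (x + 68.1)² + (y − 105.6)² = 106.73².
Subtracting pairs of circle equations eliminates x²+y² and gives linear equations (the radical axes):
244.0 x + 195.6 y = -15107.34
11.2 x + 338.6 y = -991.86
Solving the 2×2 system: x ≈ -61.2, y ≈ -0.9 km.

(-61.2, -0.9)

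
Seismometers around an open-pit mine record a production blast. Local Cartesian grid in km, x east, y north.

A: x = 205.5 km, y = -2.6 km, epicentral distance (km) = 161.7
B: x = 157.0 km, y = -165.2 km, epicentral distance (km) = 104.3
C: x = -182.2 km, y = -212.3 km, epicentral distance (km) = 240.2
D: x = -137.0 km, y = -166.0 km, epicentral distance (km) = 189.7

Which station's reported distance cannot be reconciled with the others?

Solve using three stations at a time. Using B, C, D (subtract circle equations pairwise → linear system) gives (x, y) ≈ (52.7, -161.9).
Distances from that point to each station vs reported:
  A: calculated 220.8 vs reported 161.7 → residual 59.1 km
  B: calculated 104.4 vs reported 104.3 → residual 0.1 km
  C: calculated 240.2 vs reported 240.2 → residual 0.0 km
  D: calculated 189.7 vs reported 189.7 → residual 0.0 km
B, C, D are mutually consistent (residuals ≈ 0); A is off by 59.1 km.

A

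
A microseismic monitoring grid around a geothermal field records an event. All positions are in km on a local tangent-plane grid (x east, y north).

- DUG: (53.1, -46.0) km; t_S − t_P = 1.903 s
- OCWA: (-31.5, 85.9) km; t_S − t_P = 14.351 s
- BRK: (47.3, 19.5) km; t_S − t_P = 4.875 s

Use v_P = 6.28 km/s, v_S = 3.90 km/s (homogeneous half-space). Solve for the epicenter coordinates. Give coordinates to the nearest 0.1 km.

(61.9, -28.5)

Distance from S−P lag: d = Δt · v_P v_S / (v_P − v_S) = Δt · (6.28·3.90)/(6.28−3.90) ≈ 10.2908·Δt.
So d_DUG = 19.58, d_OCWA = 147.68, d_BRK = 50.17 km.
Circle about each station: (x − 53.1)² + (y + 46.0)² = 19.58²; (x + 31.5)² + (y − 85.9)² = 147.68²; (x − 47.3)² + (y − 19.5)² = 50.17².
Subtracting the DUG equation from the OCWA and BRK equations removes the quadratic terms:
-169.2 x + 263.8 y = -17990.56
-11.6 x + 131.0 y = -4451.72
Solving the 2×2 system: x ≈ 61.9, y ≈ -28.5 km.
Check against DUG (with the unrounded x, y): √((x − 53.1)²+(y + 46.0)²) = 19.58 ≈ 19.58 km. ✓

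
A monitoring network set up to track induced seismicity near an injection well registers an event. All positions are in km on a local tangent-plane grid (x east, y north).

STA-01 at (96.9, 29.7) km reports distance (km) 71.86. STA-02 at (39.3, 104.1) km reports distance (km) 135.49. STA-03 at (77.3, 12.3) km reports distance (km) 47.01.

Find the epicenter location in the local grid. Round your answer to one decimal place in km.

(57.2, -30.2)

Circle about each station: (x − 96.9)² + (y − 29.7)² = 71.86²; (x − 39.3)² + (y − 104.1)² = 135.49²; (x − 77.3)² + (y − 12.3)² = 47.01².
Subtracting the STA-01 equation from the STA-02 and STA-03 equations removes the quadratic terms:
-115.2 x + 148.8 y = -11084.08
-39.2 x − 34.8 y = -1191.20
Solving the 2×2 system: x ≈ 57.2, y ≈ -30.2 km.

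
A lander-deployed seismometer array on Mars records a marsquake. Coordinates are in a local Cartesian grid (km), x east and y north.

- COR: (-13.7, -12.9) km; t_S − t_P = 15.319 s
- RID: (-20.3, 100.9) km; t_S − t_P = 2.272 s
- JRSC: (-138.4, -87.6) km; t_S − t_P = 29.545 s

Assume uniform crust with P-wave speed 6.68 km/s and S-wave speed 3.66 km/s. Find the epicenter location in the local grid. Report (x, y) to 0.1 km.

x ≈ -4.8 km, y ≈ 110.8 km

Distance from S−P lag: d = Δt · v_P v_S / (v_P − v_S) = Δt · (6.68·3.66)/(6.68−3.66) ≈ 8.0956·Δt.
So d_COR = 124.02, d_RID = 18.39, d_JRSC = 239.19 km.
Circle about each station: (x + 13.7)² + (y + 12.9)² = 124.02²; (x + 20.3)² + (y − 100.9)² = 18.39²; (x + 138.4)² + (y + 87.6)² = 239.19².
Subtracting the COR equation from the RID and JRSC equations removes the quadratic terms:
-13.2 x + 227.6 y = 25281.57
-249.4 x − 149.4 y = -15356.68
Solving the 2×2 system: x ≈ -4.8, y ≈ 110.8 km.
Check against COR (with the unrounded x, y): √((x + 13.7)²+(y + 12.9)²) = 124.02 ≈ 124.02 km. ✓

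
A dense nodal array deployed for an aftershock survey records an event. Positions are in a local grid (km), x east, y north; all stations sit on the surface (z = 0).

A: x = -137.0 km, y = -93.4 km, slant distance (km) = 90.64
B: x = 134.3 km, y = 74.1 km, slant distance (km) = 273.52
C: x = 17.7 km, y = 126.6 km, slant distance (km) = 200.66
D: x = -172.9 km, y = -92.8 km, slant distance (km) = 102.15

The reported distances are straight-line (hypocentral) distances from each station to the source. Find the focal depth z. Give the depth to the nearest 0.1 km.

Each station gives a sphere (x−x_i)² + (y−y_i)² + z² = d_i² (stations at z=0).
Subtracting the A sphere from B and C: z² cancels, leaving linear equations in x and y:
542.6 x + 335.0 y = -70562.84
309.4 x + 440.0 y = -43200.54
Solving: x ≈ -122.695, y ≈ -11.906 km (keep extra digits for the depth step; rounded: -122.7, -11.9).
Then from the A sphere: z² = 90.64² − (x + 137.0)² − (y + 93.4)² with x = -122.695, y = -11.906, so z ≈ 37.010 ≈ 37.0 km.

37.0 km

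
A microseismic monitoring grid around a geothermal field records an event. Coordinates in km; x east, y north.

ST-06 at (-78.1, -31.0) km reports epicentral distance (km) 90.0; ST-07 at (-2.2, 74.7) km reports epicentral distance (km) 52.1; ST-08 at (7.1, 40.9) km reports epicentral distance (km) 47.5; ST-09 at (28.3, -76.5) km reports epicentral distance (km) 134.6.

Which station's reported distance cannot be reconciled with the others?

Solve using three stations at a time. Using ST-07, ST-08, ST-09 (subtract circle equations pairwise → linear system) gives (x, y) ≈ (-40.1, 39.3).
Distances from that point to each station vs reported:
  ST-06: calculated 79.9 vs reported 90.0 → residual 10.1 km
  ST-07: calculated 51.9 vs reported 52.1 → residual 0.2 km
  ST-08: calculated 47.2 vs reported 47.5 → residual 0.3 km
  ST-09: calculated 134.5 vs reported 134.6 → residual 0.1 km
ST-07, ST-08, ST-09 are mutually consistent (residuals ≈ 0); ST-06 is off by 10.1 km.

ST-06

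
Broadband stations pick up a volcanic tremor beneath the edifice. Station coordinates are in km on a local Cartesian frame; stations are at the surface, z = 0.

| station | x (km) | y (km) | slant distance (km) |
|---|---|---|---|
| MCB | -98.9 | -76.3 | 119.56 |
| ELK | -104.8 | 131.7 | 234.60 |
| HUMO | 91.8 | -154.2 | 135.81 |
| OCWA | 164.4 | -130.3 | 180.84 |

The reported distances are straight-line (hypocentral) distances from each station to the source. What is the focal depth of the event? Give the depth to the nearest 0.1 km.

Each station gives a sphere (x−x_i)² + (y−y_i)² + z² = d_i² (stations at z=0).
Subtracting the MCB sphere from ELK and HUMO: z² cancels, leaving linear equations in x and y:
-11.8 x + 416.0 y = -28017.54
381.4 x − 155.8 y = 12452.22
Solving: x ≈ 5.197, y ≈ -67.202 km (keep extra digits for the depth step; rounded: 5.2, -67.2).
Then from the MCB sphere: z² = 119.56² − (x + 98.9)² − (y + 76.3)² with x = 5.197, y = -67.202, so z ≈ 58.100 ≈ 58.1 km.

z ≈ 58.1 km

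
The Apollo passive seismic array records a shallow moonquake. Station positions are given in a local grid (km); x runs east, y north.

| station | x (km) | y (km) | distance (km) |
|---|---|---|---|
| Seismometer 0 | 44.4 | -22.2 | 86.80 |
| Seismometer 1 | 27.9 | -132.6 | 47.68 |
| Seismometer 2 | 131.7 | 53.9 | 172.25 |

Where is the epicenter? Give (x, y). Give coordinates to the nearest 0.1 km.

Circle about each station: (x − 44.4)² + (y + 22.2)² = 86.80²; (x − 27.9)² + (y + 132.6)² = 47.68²; (x − 131.7)² + (y − 53.9)² = 172.25².
Subtracting the Seismometer 0 equation from the Seismometer 1 and Seismometer 2 equations removes the quadratic terms:
-33.0 x − 220.8 y = 21157.83
174.6 x + 152.2 y = -4349.92
Solving the 2×2 system: x ≈ 67.4, y ≈ -105.9 km.
Check against Seismometer 0 (with the unrounded x, y): √((x − 44.4)²+(y + 22.2)²) = 86.80 ≈ 86.80 km. ✓

x ≈ 67.4 km, y ≈ -105.9 km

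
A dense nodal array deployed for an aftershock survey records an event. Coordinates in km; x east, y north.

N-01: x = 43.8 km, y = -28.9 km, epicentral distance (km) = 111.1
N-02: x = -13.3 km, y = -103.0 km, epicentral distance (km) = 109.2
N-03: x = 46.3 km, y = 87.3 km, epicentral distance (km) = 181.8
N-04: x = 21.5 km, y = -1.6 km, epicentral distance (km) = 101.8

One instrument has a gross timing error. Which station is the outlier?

Solve using three stations at a time. Using N-01, N-03, N-04 (subtract circle equations pairwise → linear system) gives (x, y) ≈ (-63.6, -57.6).
Distances from that point to each station vs reported:
  N-01: calculated 111.1 vs reported 111.1 → residual 0.0 km
  N-02: calculated 67.7 vs reported 109.2 → residual 41.5 km
  N-03: calculated 181.8 vs reported 181.8 → residual 0.0 km
  N-04: calculated 101.8 vs reported 101.8 → residual 0.0 km
N-01, N-03, N-04 are mutually consistent (residuals ≈ 0); N-02 is off by 41.5 km.

N-02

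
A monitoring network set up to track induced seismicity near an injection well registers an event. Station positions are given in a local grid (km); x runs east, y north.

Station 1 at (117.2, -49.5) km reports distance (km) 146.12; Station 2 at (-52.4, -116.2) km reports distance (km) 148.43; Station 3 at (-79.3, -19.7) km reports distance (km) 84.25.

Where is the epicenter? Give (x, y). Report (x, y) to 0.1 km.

(-8.2, 25.5)

Circle about each station: (x − 117.2)² + (y + 49.5)² = 146.12²; (x + 52.4)² + (y + 116.2)² = 148.43²; (x + 79.3)² + (y + 19.7)² = 84.25².
Subtracting pairs of circle equations eliminates x²+y² and gives linear equations (the radical axes):
-339.2 x − 133.4 y = -618.30
-393.0 x + 59.6 y = 4743.48
Solving the 2×2 system: x ≈ -8.2, y ≈ 25.5 km.
Check against Station 1 (with the unrounded x, y): √((x − 117.2)²+(y + 49.5)²) = 146.12 ≈ 146.12 km. ✓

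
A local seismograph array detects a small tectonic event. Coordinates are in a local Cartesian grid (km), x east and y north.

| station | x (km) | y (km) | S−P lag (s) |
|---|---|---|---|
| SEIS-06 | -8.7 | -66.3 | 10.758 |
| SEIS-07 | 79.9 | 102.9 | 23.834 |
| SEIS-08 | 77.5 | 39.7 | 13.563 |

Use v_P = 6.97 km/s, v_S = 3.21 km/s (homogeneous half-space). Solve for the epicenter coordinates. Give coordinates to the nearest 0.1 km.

Distance from S−P lag: d = Δt · v_P v_S / (v_P − v_S) = Δt · (6.97·3.21)/(6.97−3.21) ≈ 5.9505·Δt.
So d_SEIS-06 = 64.01, d_SEIS-07 = 141.82, d_SEIS-08 = 80.71 km.
Circle about each station: (x + 8.7)² + (y + 66.3)² = 64.01²; (x − 79.9)² + (y − 102.9)² = 141.82²; (x − 77.5)² + (y − 39.7)² = 80.71².
Subtracting the SEIS-06 equation from the SEIS-07 and SEIS-08 equations removes the quadratic terms:
177.2 x + 338.4 y = -3514.59
172.4 x + 212.0 y = 694.14
Solving the 2×2 system: x ≈ 47.2, y ≈ -35.1 km.

47.2 km east, -35.1 km north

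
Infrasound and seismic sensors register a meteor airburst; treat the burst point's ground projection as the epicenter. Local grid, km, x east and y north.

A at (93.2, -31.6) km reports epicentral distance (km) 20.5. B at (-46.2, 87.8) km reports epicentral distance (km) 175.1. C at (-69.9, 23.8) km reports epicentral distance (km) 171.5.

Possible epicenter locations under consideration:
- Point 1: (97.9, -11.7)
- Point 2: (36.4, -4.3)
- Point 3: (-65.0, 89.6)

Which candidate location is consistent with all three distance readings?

Point 1

For each candidate, compare |candidate − station| to the reported distance:
Point 1: residuals A 0.1, B 0.0, C 0.0 → max 0.1 km
Point 2: residuals A 42.5, B 51.4, C 61.5 → max 61.5 km
Point 3: residuals A 178.8, B 156.2, C 105.5 → max 178.8 km
Only Point 1 has all residuals ≈ 0.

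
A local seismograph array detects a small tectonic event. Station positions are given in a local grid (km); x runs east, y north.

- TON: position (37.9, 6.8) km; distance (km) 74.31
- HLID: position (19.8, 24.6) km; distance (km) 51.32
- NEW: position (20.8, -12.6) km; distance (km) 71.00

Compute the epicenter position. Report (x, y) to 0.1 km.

Circle about each station: (x − 37.9)² + (y − 6.8)² = 74.31²; (x − 19.8)² + (y − 24.6)² = 51.32²; (x − 20.8)² + (y + 12.6)² = 71.00².
Subtracting the TON equation from the HLID and NEW equations removes the quadratic terms:
-36.2 x + 35.6 y = 2402.78
-34.2 x − 38.8 y = -410.27
Solving the 2×2 system: x ≈ -30.0, y ≈ 37.0 km.

(-30.0, 37.0)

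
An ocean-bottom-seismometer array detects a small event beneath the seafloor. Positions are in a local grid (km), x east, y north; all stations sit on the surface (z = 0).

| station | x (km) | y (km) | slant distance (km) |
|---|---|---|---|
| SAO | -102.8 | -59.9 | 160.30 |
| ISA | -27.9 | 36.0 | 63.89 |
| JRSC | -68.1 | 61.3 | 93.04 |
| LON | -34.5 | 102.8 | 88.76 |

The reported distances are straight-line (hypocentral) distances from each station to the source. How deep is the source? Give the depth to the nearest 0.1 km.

Each station gives a sphere (x−x_i)² + (y−y_i)² + z² = d_i² (stations at z=0).
Subtracting the SAO sphere from ISA and JRSC: z² cancels, leaving linear equations in x and y:
149.8 x + 191.8 y = 9532.72
69.4 x + 242.4 y = 11279.10
Solving: x ≈ 6.409, y ≈ 44.696 km (keep extra digits for the depth step; rounded: 6.4, 44.7).
Then from the SAO sphere: z² = 160.30² − (x + 102.8)² − (y + 59.9)² with x = 6.409, y = 44.696, so z ≈ 53.190 ≈ 53.2 km.
Check against LON (with the unrounded solution): distance 88.76 ≈ 88.76 km. ✓

z ≈ 53.2 km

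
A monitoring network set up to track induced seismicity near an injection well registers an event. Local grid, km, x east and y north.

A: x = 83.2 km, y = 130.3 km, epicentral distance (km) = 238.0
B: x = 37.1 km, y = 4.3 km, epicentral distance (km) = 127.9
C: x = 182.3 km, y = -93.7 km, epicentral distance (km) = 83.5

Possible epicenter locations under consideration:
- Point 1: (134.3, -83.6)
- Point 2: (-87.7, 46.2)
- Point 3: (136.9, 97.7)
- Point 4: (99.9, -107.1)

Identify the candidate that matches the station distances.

For each candidate, compare |candidate − station| to the reported distance:
Point 1: residuals A 18.1, B 3.2, C 34.4 → max 34.4 km
Point 2: residuals A 47.5, B 3.7, C 220.6 → max 220.6 km
Point 3: residuals A 175.2, B 8.8, C 113.2 → max 175.2 km
Point 4: residuals A 0.0, B 0.0, C 0.0 → max 0.0 km
Only Point 4 has all residuals ≈ 0.

Point 4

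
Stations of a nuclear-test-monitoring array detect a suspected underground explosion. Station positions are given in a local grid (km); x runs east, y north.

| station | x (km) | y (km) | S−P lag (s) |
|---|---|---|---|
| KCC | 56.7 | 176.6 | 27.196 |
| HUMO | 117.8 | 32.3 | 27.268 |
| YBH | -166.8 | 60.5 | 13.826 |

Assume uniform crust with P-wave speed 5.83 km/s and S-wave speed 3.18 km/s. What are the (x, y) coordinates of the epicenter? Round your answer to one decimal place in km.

Distance from S−P lag: d = Δt · v_P v_S / (v_P − v_S) = Δt · (5.83·3.18)/(5.83−3.18) ≈ 6.9960·Δt.
So d_KCC = 190.26, d_HUMO = 190.77, d_YBH = 96.73 km.
Circle about each station: (x − 56.7)² + (y − 176.6)² = 190.26²; (x − 117.8)² + (y − 32.3)² = 190.77²; (x + 166.8)² + (y − 60.5)² = 96.73².
Subtracting pairs of circle equations eliminates x²+y² and gives linear equations (the radical axes):
122.2 x − 288.6 y = -19676.65
-447.0 x − 232.2 y = 23922.21
Solving the 2×2 system: x ≈ -72.9, y ≈ 37.3 km.

-72.9 km east, 37.3 km north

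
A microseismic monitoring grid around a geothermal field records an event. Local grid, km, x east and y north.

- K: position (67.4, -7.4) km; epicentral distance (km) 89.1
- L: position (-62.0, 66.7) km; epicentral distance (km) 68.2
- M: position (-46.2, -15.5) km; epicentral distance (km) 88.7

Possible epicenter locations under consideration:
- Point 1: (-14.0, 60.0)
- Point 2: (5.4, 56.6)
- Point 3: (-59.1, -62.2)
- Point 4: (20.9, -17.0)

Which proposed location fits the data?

For each candidate, compare |candidate − station| to the reported distance:
Point 1: residuals K 16.6, L 19.7, M 6.6 → max 19.7 km
Point 2: residuals K 0.0, L 0.0, M 0.0 → max 0.0 km
Point 3: residuals K 48.8, L 60.7, M 40.3 → max 60.7 km
Point 4: residuals K 41.6, L 49.6, M 21.6 → max 49.6 km
Only Point 2 has all residuals ≈ 0.

Point 2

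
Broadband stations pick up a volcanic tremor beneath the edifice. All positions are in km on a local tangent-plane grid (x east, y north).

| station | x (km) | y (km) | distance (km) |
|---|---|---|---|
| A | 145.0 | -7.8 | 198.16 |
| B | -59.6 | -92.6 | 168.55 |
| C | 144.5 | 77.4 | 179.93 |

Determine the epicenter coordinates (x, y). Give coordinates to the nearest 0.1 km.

(-35.4, 74.2)

Circle about each station: (x − 145.0)² + (y + 7.8)² = 198.16²; (x + 59.6)² + (y + 92.6)² = 168.55²; (x − 144.5)² + (y − 77.4)² = 179.93².
Subtracting pairs of circle equations eliminates x²+y² and gives linear equations (the radical axes):
-409.2 x − 169.6 y = 1899.36
-1.0 x + 170.4 y = 12677.75
Solving the 2×2 system: x ≈ -35.4, y ≈ 74.2 km.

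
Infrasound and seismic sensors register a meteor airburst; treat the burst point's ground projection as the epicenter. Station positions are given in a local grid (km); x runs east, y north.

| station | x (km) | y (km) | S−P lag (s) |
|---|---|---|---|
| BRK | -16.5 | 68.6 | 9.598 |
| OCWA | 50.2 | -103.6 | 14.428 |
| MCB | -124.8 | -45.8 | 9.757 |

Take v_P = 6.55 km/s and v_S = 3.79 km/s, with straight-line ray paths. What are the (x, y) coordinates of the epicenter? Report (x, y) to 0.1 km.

Distance from S−P lag: d = Δt · v_P v_S / (v_P − v_S) = Δt · (6.55·3.79)/(6.55−3.79) ≈ 8.9944·Δt.
So d_BRK = 86.33, d_OCWA = 129.77, d_MCB = 87.76 km.
Circle about each station: (x + 16.5)² + (y − 68.6)² = 86.33²; (x − 50.2)² + (y + 103.6)² = 129.77²; (x + 124.8)² + (y + 45.8)² = 87.76².
Subtracting the BRK equation from the OCWA and MCB equations removes the quadratic terms:
133.4 x − 344.4 y = -1112.59
-216.6 x − 228.8 y = 12445.52
Solving the 2×2 system: x ≈ -43.2, y ≈ -13.5 km.

(-43.2, -13.5)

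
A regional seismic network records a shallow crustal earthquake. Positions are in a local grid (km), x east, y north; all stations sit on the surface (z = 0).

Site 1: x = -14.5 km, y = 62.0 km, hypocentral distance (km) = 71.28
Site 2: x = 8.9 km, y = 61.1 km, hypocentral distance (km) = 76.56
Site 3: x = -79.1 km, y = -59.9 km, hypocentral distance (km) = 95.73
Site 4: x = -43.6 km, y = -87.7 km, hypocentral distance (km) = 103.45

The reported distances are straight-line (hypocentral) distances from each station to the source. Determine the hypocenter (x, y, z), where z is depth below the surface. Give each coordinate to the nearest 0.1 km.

(-21.7, 4.5, 41.5)

Each station gives a sphere (x−x_i)² + (y−y_i)² + z² = d_i² (stations at z=0).
Subtracting the Site 1 sphere from Site 2 and Site 3: z² cancels, leaving linear equations in x and y:
46.8 x − 1.8 y = -1022.43
-129.2 x − 243.8 y = 1707.18
Solving: x ≈ -21.674, y ≈ 4.484 km (keep extra digits for the depth step; rounded: -21.7, 4.5).
Then from the Site 1 sphere: z² = 71.28² − (x + 14.5)² − (y − 62.0)² with x = -21.674, y = 4.484, so z ≈ 41.488 ≈ 41.5 km.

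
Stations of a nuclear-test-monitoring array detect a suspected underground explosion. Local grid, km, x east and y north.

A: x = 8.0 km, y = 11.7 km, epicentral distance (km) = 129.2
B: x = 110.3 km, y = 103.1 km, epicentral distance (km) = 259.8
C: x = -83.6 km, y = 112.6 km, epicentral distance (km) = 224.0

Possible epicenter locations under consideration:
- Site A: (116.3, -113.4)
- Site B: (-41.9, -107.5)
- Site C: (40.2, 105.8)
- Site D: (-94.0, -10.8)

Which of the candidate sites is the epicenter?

For each candidate, compare |candidate − station| to the reported distance:
Site A: residuals A 36.3, B 43.2, C 77.7 → max 77.7 km
Site B: residuals A 0.0, B 0.0, C 0.0 → max 0.0 km
Site C: residuals A 29.7, B 189.6, C 100.0 → max 189.6 km
Site D: residuals A 24.7, B 25.9, C 100.2 → max 100.2 km
Only Site B has all residuals ≈ 0.

Site B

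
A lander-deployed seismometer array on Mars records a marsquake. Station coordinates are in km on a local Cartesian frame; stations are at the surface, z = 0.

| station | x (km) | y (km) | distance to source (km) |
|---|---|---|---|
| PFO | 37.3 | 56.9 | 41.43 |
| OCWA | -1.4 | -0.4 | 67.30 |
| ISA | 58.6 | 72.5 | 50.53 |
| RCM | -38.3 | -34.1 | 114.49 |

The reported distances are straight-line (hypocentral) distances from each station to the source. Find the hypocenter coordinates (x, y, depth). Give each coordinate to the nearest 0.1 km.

Each station gives a sphere (x−x_i)² + (y−y_i)² + z² = d_i² (stations at z=0).
Subtracting the PFO sphere from OCWA and ISA: z² cancels, leaving linear equations in x and y:
-77.4 x − 114.6 y = -7439.63
42.6 x + 31.2 y = 3224.47
Solving: x ≈ 55.697, y ≈ 27.301 km (keep extra digits for the depth step; rounded: 55.7, 27.3).
Then from the PFO sphere: z² = 41.43² − (x − 37.3)² − (y − 56.9)² with x = 55.697, y = 27.301, so z ≈ 22.403 ≈ 22.4 km.
Check against RCM (with the unrounded solution): distance 114.49 ≈ 114.49 km. ✓

x ≈ 55.7 km, y ≈ 27.3 km, depth ≈ 22.4 km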